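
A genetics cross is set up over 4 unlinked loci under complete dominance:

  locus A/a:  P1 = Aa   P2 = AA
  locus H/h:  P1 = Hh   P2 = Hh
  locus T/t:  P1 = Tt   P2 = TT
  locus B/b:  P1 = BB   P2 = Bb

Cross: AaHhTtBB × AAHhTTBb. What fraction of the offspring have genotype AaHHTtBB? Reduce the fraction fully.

P(AaHHTtBB) = 1/32

AaHhTtBB gametes: AHTB×2, AHtB×2, AhTB×2, AhtB×2, aHTB×2, aHtB×2, ahTB×2, ahtB×2
AAHhTTBb gametes: AHTB×4, AHTb×4, AhTB×4, AhTb×4
AaHhTtBB×AAHhTTBb grid (16·16=256): AAHHTTBB=8 AAHHTTBb=8 AAHHTtBB=8 AAHHTtBb=8 AAHhTTBB=16 AAHhTTBb=16 AAHhTtBB=16 AAHhTtBb=16 AAhhTTBB=8 AAhhTTBb=8 AAhhTtBB=8 AAhhTtBb=8 AaHHTTBB=8 AaHHTTBb=8 AaHHTtBB=8 AaHHTtBb=8 AaHhTTBB=16 AaHhTTBb=16 AaHhTtBB=16 AaHhTtBb=16 AahhTTBB=8 AahhTTBb=8 AahhTtBB=8 AahhTtBb=8
AaHHTtBB hits 8/256; gcd=8; 8÷8/256÷8 = 1/32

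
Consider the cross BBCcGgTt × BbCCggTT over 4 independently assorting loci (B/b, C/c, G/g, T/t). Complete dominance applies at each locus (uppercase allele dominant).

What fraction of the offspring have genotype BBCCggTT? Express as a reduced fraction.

P(BBCCggTT) = 1/16

BBCcGgTt gametes: BCGT×2, BCGt×2, BCgT×2, BCgt×2, BcGT×2, BcGt×2, BcgT×2, Bcgt×2
BbCCggTT gametes: BCgT×8, bCgT×8
BBCcGgTt×BbCCggTT grid (16·16=256): BBCCGgTT=16 BBCCGgTt=16 BBCCggTT=16 BBCCggTt=16 BBCcGgTT=16 BBCcGgTt=16 BBCcggTT=16 BBCcggTt=16 BbCCGgTT=16 BbCCGgTt=16 BbCCggTT=16 BbCCggTt=16 BbCcGgTT=16 BbCcGgTt=16 BbCcggTT=16 BbCcggTt=16
BBCCggTT hits 16/256; gcd=16; 16÷16/256÷16 = 1/16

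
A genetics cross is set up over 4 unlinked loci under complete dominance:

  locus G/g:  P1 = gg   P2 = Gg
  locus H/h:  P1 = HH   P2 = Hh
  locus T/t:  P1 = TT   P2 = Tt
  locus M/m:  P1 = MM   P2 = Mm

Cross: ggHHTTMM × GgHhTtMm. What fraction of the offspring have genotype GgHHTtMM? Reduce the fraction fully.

P(GgHHTtMM) = 1/16

ggHHTTMM gametes: gHTM×16
GgHhTtMm gametes: GHTM×1, GHTm×1, GHtM×1, GHtm×1, GhTM×1, GhTm×1, GhtM×1, Ghtm×1, gHTM×1, gHTm×1, gHtM×1, gHtm×1, ghTM×1, ghTm×1, ghtM×1, ghtm×1
ggHHTTMM×GgHhTtMm grid (16·16=256): GgHHTTMM=16 GgHHTTMm=16 GgHHTtMM=16 GgHHTtMm=16 GgHhTTMM=16 GgHhTTMm=16 GgHhTtMM=16 GgHhTtMm=16 ggHHTTMM=16 ggHHTTMm=16 ggHHTtMM=16 ggHHTtMm=16 ggHhTTMM=16 ggHhTTMm=16 ggHhTtMM=16 ggHhTtMm=16
GgHHTtMM hits 16/256; gcd=16; 16÷16/256÷16 = 1/16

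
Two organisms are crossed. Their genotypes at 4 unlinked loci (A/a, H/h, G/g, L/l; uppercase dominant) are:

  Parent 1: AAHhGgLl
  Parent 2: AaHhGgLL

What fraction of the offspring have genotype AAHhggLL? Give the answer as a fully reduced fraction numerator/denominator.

P(AAHhggLL) = 1/32

AAHhGgLl gametes: AHGL×2, AHGl×2, AHgL×2, AHgl×2, AhGL×2, AhGl×2, AhgL×2, Ahgl×2
AaHhGgLL gametes: AHGL×2, AHgL×2, AhGL×2, AhgL×2, aHGL×2, aHgL×2, ahGL×2, ahgL×2
AAHhGgLl×AaHhGgLL grid (16·16=256): AAHHGGLL=4 AAHHGGLl=4 AAHHGgLL=8 AAHHGgLl=8 AAHHggLL=4 AAHHggLl=4 AAHhGGLL=8 AAHhGGLl=8 AAHhGgLL=16 AAHhGgLl=16 AAHhggLL=8 AAHhggLl=8 AAhhGGLL=4 AAhhGGLl=4 AAhhGgLL=8 AAhhGgLl=8 AAhhggLL=4 AAhhggLl=4 AaHHGGLL=4 AaHHGGLl=4 AaHHGgLL=8 AaHHGgLl=8 AaHHggLL=4 AaHHggLl=4 AaHhGGLL=8 AaHhGGLl=8 AaHhGgLL=16 AaHhGgLl=16 AaHhggLL=8 AaHhggLl=8 AahhGGLL=4 AahhGGLl=4 AahhGgLL=8 AahhGgLl=8 AahhggLL=4 AahhggLl=4
AAHhggLL hits 8/256; gcd=8; 8÷8/256÷8 = 1/32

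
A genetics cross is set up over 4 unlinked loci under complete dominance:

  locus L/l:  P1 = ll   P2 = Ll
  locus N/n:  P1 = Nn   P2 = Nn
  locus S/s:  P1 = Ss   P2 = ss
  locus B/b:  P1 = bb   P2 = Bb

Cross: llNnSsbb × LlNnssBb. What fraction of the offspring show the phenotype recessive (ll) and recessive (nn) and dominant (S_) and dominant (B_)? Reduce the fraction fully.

llNnSsbb gametes: lNSb×4, lNsb×4, lnSb×4, lnsb×4
LlNnssBb gametes: LNsB×2, LNsb×2, LnsB×2, Lnsb×2, lNsB×2, lNsb×2, lnsB×2, lnsb×2
llNnSsbb×LlNnssBb grid (16·16=256): LlNNSsBb=8 LlNNSsbb=8 LlNNssBb=8 LlNNssbb=8 LlNnSsBb=16 LlNnSsbb=16 LlNnssBb=16 LlNnssbb=16 LlnnSsBb=8 LlnnSsbb=8 LlnnssBb=8 Llnnssbb=8 llNNSsBb=8 llNNSsbb=8 llNNssBb=8 llNNssbb=8 llNnSsBb=16 llNnSsbb=16 llNnssBb=16 llNnssbb=16 llnnSsBb=8 llnnSsbb=8 llnnssBb=8 llnnssbb=8
ll nn S_ B_ hits 8/256; gcd=8; 8÷8/256÷8 = 1/32

P(ll nn S_ B_) = 1/32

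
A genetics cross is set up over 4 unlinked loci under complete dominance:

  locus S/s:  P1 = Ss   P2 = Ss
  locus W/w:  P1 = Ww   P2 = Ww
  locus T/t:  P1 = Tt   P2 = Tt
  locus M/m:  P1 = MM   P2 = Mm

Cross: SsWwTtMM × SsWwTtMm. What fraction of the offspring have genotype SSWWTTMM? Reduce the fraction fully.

SsWwTtMM gametes: SWTM×2, SWtM×2, SwTM×2, SwtM×2, sWTM×2, sWtM×2, swTM×2, swtM×2
SsWwTtMm gametes: SWTM×1, SWTm×1, SWtM×1, SWtm×1, SwTM×1, SwTm×1, SwtM×1, Swtm×1, sWTM×1, sWTm×1, sWtM×1, sWtm×1, swTM×1, swTm×1, swtM×1, swtm×1
SsWwTtMM×SsWwTtMm grid (16·16=256): SSWWTTMM=2 SSWWTTMm=2 SSWWTtMM=4 SSWWTtMm=4 SSWWttMM=2 SSWWttMm=2 SSWwTTMM=4 SSWwTTMm=4 SSWwTtMM=8 SSWwTtMm=8 SSWwttMM=4 SSWwttMm=4 SSwwTTMM=2 SSwwTTMm=2 SSwwTtMM=4 SSwwTtMm=4 SSwwttMM=2 SSwwttMm=2 SsWWTTMM=4 SsWWTTMm=4 SsWWTtMM=8 SsWWTtMm=8 SsWWttMM=4 SsWWttMm=4 SsWwTTMM=8 SsWwTTMm=8 SsWwTtMM=16 SsWwTtMm=16 SsWwttMM=8 SsWwttMm=8 SswwTTMM=4 SswwTTMm=4 SswwTtMM=8 SswwTtMm=8 SswwttMM=4 SswwttMm=4 ssWWTTMM=2 ssWWTTMm=2 ssWWTtMM=4 ssWWTtMm=4 ssWWttMM=2 ssWWttMm=2 ssWwTTMM=4 ssWwTTMm=4 ssWwTtMM=8 ssWwTtMm=8 ssWwttMM=4 ssWwttMm=4 sswwTTMM=2 sswwTTMm=2 sswwTtMM=4 sswwTtMm=4 sswwttMM=2 sswwttMm=2
SSWWTTMM hits 2/256; gcd=2; 2÷2/256÷2 = 1/128

P(SSWWTTMM) = 1/128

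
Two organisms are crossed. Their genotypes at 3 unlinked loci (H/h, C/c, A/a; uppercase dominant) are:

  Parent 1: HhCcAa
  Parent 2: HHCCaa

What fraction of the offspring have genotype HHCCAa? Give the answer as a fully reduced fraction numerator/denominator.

HhCcAa gametes: HCA×1, HCa×1, HcA×1, Hca×1, hCA×1, hCa×1, hcA×1, hca×1
HHCCaa gametes: HCa×8
HhCcAa×HHCCaa grid (8·8=64): HHCCAa=8 HHCCaa=8 HHCcAa=8 HHCcaa=8 HhCCAa=8 HhCCaa=8 HhCcAa=8 HhCcaa=8
HHCCAa hits 8/64; gcd=8; 8÷8/64÷8 = 1/8

P(HHCCAa) = 1/8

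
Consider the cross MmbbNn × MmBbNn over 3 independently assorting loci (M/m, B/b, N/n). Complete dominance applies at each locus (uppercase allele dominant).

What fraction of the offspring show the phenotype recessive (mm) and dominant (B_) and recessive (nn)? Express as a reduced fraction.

P(mm B_ nn) = 1/32

MmbbNn gametes: MbN×2, Mbn×2, mbN×2, mbn×2
MmBbNn gametes: MBN×1, MBn×1, MbN×1, Mbn×1, mBN×1, mBn×1, mbN×1, mbn×1
MmbbNn×MmBbNn grid (8·8=64): MMBbNN=2 MMBbNn=4 MMBbnn=2 MMbbNN=2 MMbbNn=4 MMbbnn=2 MmBbNN=4 MmBbNn=8 MmBbnn=4 MmbbNN=4 MmbbNn=8 Mmbbnn=4 mmBbNN=2 mmBbNn=4 mmBbnn=2 mmbbNN=2 mmbbNn=4 mmbbnn=2
mm B_ nn hits 2/64; gcd=2; 2÷2/64÷2 = 1/32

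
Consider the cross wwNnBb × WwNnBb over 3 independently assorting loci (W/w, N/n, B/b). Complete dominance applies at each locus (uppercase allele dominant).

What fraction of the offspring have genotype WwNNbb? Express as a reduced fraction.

P(WwNNbb) = 1/32

wwNnBb gametes: wNB×2, wNb×2, wnB×2, wnb×2
WwNnBb gametes: WNB×1, WNb×1, WnB×1, Wnb×1, wNB×1, wNb×1, wnB×1, wnb×1
wwNnBb×WwNnBb grid (8·8=64): WwNNBB=2 WwNNBb=4 WwNNbb=2 WwNnBB=4 WwNnBb=8 WwNnbb=4 WwnnBB=2 WwnnBb=4 Wwnnbb=2 wwNNBB=2 wwNNBb=4 wwNNbb=2 wwNnBB=4 wwNnBb=8 wwNnbb=4 wwnnBB=2 wwnnBb=4 wwnnbb=2
WwNNbb hits 2/64; gcd=2; 2÷2/64÷2 = 1/32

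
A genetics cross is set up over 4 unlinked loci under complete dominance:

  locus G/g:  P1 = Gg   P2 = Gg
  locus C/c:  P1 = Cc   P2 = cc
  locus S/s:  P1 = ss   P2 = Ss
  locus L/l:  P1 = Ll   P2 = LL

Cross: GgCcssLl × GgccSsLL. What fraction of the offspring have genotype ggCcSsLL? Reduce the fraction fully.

GgCcssLl gametes: GCsL×2, GCsl×2, GcsL×2, Gcsl×2, gCsL×2, gCsl×2, gcsL×2, gcsl×2
GgccSsLL gametes: GcSL×4, GcsL×4, gcSL×4, gcsL×4
GgCcssLl×GgccSsLL grid (16·16=256): GGCcSsLL=8 GGCcSsLl=8 GGCcssLL=8 GGCcssLl=8 GGccSsLL=8 GGccSsLl=8 GGccssLL=8 GGccssLl=8 GgCcSsLL=16 GgCcSsLl=16 GgCcssLL=16 GgCcssLl=16 GgccSsLL=16 GgccSsLl=16 GgccssLL=16 GgccssLl=16 ggCcSsLL=8 ggCcSsLl=8 ggCcssLL=8 ggCcssLl=8 ggccSsLL=8 ggccSsLl=8 ggccssLL=8 ggccssLl=8
ggCcSsLL hits 8/256; gcd=8; 8÷8/256÷8 = 1/32

P(ggCcSsLL) = 1/32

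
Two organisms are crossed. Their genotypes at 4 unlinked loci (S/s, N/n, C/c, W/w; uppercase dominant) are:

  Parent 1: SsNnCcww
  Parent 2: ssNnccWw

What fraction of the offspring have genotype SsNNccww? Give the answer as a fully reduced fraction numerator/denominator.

P(SsNNccww) = 1/32

SsNnCcww gametes: SNCw×2, SNcw×2, SnCw×2, Sncw×2, sNCw×2, sNcw×2, snCw×2, sncw×2
ssNnccWw gametes: sNcW×4, sNcw×4, sncW×4, sncw×4
SsNnCcww×ssNnccWw grid (16·16=256): SsNNCcWw=8 SsNNCcww=8 SsNNccWw=8 SsNNccww=8 SsNnCcWw=16 SsNnCcww=16 SsNnccWw=16 SsNnccww=16 SsnnCcWw=8 SsnnCcww=8 SsnnccWw=8 Ssnnccww=8 ssNNCcWw=8 ssNNCcww=8 ssNNccWw=8 ssNNccww=8 ssNnCcWw=16 ssNnCcww=16 ssNnccWw=16 ssNnccww=16 ssnnCcWw=8 ssnnCcww=8 ssnnccWw=8 ssnnccww=8
SsNNccww hits 8/256; gcd=8; 8÷8/256÷8 = 1/32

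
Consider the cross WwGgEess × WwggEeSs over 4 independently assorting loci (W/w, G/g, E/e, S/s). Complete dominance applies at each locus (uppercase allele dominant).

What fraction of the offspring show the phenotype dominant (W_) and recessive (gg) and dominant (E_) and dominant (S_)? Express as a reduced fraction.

WwGgEess gametes: WGEs×2, WGes×2, WgEs×2, Wges×2, wGEs×2, wGes×2, wgEs×2, wges×2
WwggEeSs gametes: WgES×2, WgEs×2, WgeS×2, Wges×2, wgES×2, wgEs×2, wgeS×2, wges×2
WwGgEess×WwggEeSs grid (16·16=256): WWGgEESs=4 WWGgEEss=4 WWGgEeSs=8 WWGgEess=8 WWGgeeSs=4 WWGgeess=4 WWggEESs=4 WWggEEss=4 WWggEeSs=8 WWggEess=8 WWggeeSs=4 WWggeess=4 WwGgEESs=8 WwGgEEss=8 WwGgEeSs=16 WwGgEess=16 WwGgeeSs=8 WwGgeess=8 WwggEESs=8 WwggEEss=8 WwggEeSs=16 WwggEess=16 WwggeeSs=8 Wwggeess=8 wwGgEESs=4 wwGgEEss=4 wwGgEeSs=8 wwGgEess=8 wwGgeeSs=4 wwGgeess=4 wwggEESs=4 wwggEEss=4 wwggEeSs=8 wwggEess=8 wwggeeSs=4 wwggeess=4
W_ gg E_ S_ hits 36/256; gcd=4; 36÷4/256÷4 = 9/64

P(W_ gg E_ S_) = 9/64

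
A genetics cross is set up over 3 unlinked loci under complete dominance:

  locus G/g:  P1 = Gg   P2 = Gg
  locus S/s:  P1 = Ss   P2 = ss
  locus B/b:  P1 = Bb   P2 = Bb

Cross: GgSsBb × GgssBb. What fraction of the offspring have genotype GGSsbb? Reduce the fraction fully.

GgSsBb gametes: GSB×1, GSb×1, GsB×1, Gsb×1, gSB×1, gSb×1, gsB×1, gsb×1
GgssBb gametes: GsB×2, Gsb×2, gsB×2, gsb×2
GgSsBb×GgssBb grid (8·8=64): GGSsBB=2 GGSsBb=4 GGSsbb=2 GGssBB=2 GGssBb=4 GGssbb=2 GgSsBB=4 GgSsBb=8 GgSsbb=4 GgssBB=4 GgssBb=8 Ggssbb=4 ggSsBB=2 ggSsBb=4 ggSsbb=2 ggssBB=2 ggssBb=4 ggssbb=2
GGSsbb hits 2/64; gcd=2; 2÷2/64÷2 = 1/32

P(GGSsbb) = 1/32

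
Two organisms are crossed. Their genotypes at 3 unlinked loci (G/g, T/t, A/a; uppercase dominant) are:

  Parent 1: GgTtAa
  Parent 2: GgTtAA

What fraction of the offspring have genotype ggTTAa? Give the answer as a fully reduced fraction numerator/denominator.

GgTtAa gametes: GTA×1, GTa×1, GtA×1, Gta×1, gTA×1, gTa×1, gtA×1, gta×1
GgTtAA gametes: GTA×2, GtA×2, gTA×2, gtA×2
GgTtAa×GgTtAA grid (8·8=64): GGTTAA=2 GGTTAa=2 GGTtAA=4 GGTtAa=4 GGttAA=2 GGttAa=2 GgTTAA=4 GgTTAa=4 GgTtAA=8 GgTtAa=8 GgttAA=4 GgttAa=4 ggTTAA=2 ggTTAa=2 ggTtAA=4 ggTtAa=4 ggttAA=2 ggttAa=2
ggTTAa hits 2/64; gcd=2; 2÷2/64÷2 = 1/32

P(ggTTAa) = 1/32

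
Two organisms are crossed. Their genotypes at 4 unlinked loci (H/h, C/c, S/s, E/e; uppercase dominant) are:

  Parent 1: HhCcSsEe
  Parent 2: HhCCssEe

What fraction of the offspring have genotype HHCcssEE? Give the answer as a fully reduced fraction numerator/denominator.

P(HHCcssEE) = 1/64

HhCcSsEe gametes: HCSE×1, HCSe×1, HCsE×1, HCse×1, HcSE×1, HcSe×1, HcsE×1, Hcse×1, hCSE×1, hCSe×1, hCsE×1, hCse×1, hcSE×1, hcSe×1, hcsE×1, hcse×1
HhCCssEe gametes: HCsE×4, HCse×4, hCsE×4, hCse×4
HhCcSsEe×HhCCssEe grid (16·16=256): HHCCSsEE=4 HHCCSsEe=8 HHCCSsee=4 HHCCssEE=4 HHCCssEe=8 HHCCssee=4 HHCcSsEE=4 HHCcSsEe=8 HHCcSsee=4 HHCcssEE=4 HHCcssEe=8 HHCcssee=4 HhCCSsEE=8 HhCCSsEe=16 HhCCSsee=8 HhCCssEE=8 HhCCssEe=16 HhCCssee=8 HhCcSsEE=8 HhCcSsEe=16 HhCcSsee=8 HhCcssEE=8 HhCcssEe=16 HhCcssee=8 hhCCSsEE=4 hhCCSsEe=8 hhCCSsee=4 hhCCssEE=4 hhCCssEe=8 hhCCssee=4 hhCcSsEE=4 hhCcSsEe=8 hhCcSsee=4 hhCcssEE=4 hhCcssEe=8 hhCcssee=4
HHCcssEE hits 4/256; gcd=4; 4÷4/256÷4 = 1/64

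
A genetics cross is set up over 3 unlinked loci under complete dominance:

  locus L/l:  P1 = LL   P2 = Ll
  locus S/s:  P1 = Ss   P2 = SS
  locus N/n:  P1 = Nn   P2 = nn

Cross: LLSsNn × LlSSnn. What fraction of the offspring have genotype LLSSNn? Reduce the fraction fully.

LLSsNn gametes: LSN×2, LSn×2, LsN×2, Lsn×2
LlSSnn gametes: LSn×4, lSn×4
LLSsNn×LlSSnn grid (8·8=64): LLSSNn=8 LLSSnn=8 LLSsNn=8 LLSsnn=8 LlSSNn=8 LlSSnn=8 LlSsNn=8 LlSsnn=8
LLSSNn hits 8/64; gcd=8; 8÷8/64÷8 = 1/8

P(LLSSNn) = 1/8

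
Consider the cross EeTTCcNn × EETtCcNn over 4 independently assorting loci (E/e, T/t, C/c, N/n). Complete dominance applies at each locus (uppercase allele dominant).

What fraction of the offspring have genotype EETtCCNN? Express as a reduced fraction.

EeTTCcNn gametes: ETCN×2, ETCn×2, ETcN×2, ETcn×2, eTCN×2, eTCn×2, eTcN×2, eTcn×2
EETtCcNn gametes: ETCN×2, ETCn×2, ETcN×2, ETcn×2, EtCN×2, EtCn×2, EtcN×2, Etcn×2
EeTTCcNn×EETtCcNn grid (16·16=256): EETTCCNN=4 EETTCCNn=8 EETTCCnn=4 EETTCcNN=8 EETTCcNn=16 EETTCcnn=8 EETTccNN=4 EETTccNn=8 EETTccnn=4 EETtCCNN=4 EETtCCNn=8 EETtCCnn=4 EETtCcNN=8 EETtCcNn=16 EETtCcnn=8 EETtccNN=4 EETtccNn=8 EETtccnn=4 EeTTCCNN=4 EeTTCCNn=8 EeTTCCnn=4 EeTTCcNN=8 EeTTCcNn=16 EeTTCcnn=8 EeTTccNN=4 EeTTccNn=8 EeTTccnn=4 EeTtCCNN=4 EeTtCCNn=8 EeTtCCnn=4 EeTtCcNN=8 EeTtCcNn=16 EeTtCcnn=8 EeTtccNN=4 EeTtccNn=8 EeTtccnn=4
EETtCCNN hits 4/256; gcd=4; 4÷4/256÷4 = 1/64

P(EETtCCNN) = 1/64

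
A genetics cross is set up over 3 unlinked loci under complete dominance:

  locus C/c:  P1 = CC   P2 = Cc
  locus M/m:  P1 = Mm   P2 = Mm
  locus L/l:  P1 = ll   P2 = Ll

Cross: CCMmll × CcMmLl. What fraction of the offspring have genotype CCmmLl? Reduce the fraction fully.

CCMmll gametes: CMl×4, Cml×4
CcMmLl gametes: CML×1, CMl×1, CmL×1, Cml×1, cML×1, cMl×1, cmL×1, cml×1
CCMmll×CcMmLl grid (8·8=64): CCMMLl=4 CCMMll=4 CCMmLl=8 CCMmll=8 CCmmLl=4 CCmmll=4 CcMMLl=4 CcMMll=4 CcMmLl=8 CcMmll=8 CcmmLl=4 Ccmmll=4
CCmmLl hits 4/64; gcd=4; 4÷4/64÷4 = 1/16

P(CCmmLl) = 1/16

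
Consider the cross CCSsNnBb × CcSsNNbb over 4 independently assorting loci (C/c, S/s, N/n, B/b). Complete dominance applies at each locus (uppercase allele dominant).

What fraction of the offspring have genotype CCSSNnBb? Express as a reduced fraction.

CCSsNnBb gametes: CSNB×2, CSNb×2, CSnB×2, CSnb×2, CsNB×2, CsNb×2, CsnB×2, Csnb×2
CcSsNNbb gametes: CSNb×4, CsNb×4, cSNb×4, csNb×4
CCSsNnBb×CcSsNNbb grid (16·16=256): CCSSNNBb=8 CCSSNNbb=8 CCSSNnBb=8 CCSSNnbb=8 CCSsNNBb=16 CCSsNNbb=16 CCSsNnBb=16 CCSsNnbb=16 CCssNNBb=8 CCssNNbb=8 CCssNnBb=8 CCssNnbb=8 CcSSNNBb=8 CcSSNNbb=8 CcSSNnBb=8 CcSSNnbb=8 CcSsNNBb=16 CcSsNNbb=16 CcSsNnBb=16 CcSsNnbb=16 CcssNNBb=8 CcssNNbb=8 CcssNnBb=8 CcssNnbb=8
CCSSNnBb hits 8/256; gcd=8; 8÷8/256÷8 = 1/32

P(CCSSNnBb) = 1/32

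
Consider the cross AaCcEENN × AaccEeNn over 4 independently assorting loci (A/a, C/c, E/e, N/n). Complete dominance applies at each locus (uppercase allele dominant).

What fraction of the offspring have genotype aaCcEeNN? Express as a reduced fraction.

AaCcEENN gametes: ACEN×4, AcEN×4, aCEN×4, acEN×4
AaccEeNn gametes: AcEN×2, AcEn×2, AceN×2, Acen×2, acEN×2, acEn×2, aceN×2, acen×2
AaCcEENN×AaccEeNn grid (16·16=256): AACcEENN=8 AACcEENn=8 AACcEeNN=8 AACcEeNn=8 AAccEENN=8 AAccEENn=8 AAccEeNN=8 AAccEeNn=8 AaCcEENN=16 AaCcEENn=16 AaCcEeNN=16 AaCcEeNn=16 AaccEENN=16 AaccEENn=16 AaccEeNN=16 AaccEeNn=16 aaCcEENN=8 aaCcEENn=8 aaCcEeNN=8 aaCcEeNn=8 aaccEENN=8 aaccEENn=8 aaccEeNN=8 aaccEeNn=8
aaCcEeNN hits 8/256; gcd=8; 8÷8/256÷8 = 1/32

P(aaCcEeNN) = 1/32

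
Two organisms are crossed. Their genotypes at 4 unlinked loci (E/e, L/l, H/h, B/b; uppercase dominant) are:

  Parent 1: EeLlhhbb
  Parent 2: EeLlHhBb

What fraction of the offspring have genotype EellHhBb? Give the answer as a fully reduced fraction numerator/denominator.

P(EellHhBb) = 1/32

EeLlhhbb gametes: ELhb×4, Elhb×4, eLhb×4, elhb×4
EeLlHhBb gametes: ELHB×1, ELHb×1, ELhB×1, ELhb×1, ElHB×1, ElHb×1, ElhB×1, Elhb×1, eLHB×1, eLHb×1, eLhB×1, eLhb×1, elHB×1, elHb×1, elhB×1, elhb×1
EeLlhhbb×EeLlHhBb grid (16·16=256): EELLHhBb=4 EELLHhbb=4 EELLhhBb=4 EELLhhbb=4 EELlHhBb=8 EELlHhbb=8 EELlhhBb=8 EELlhhbb=8 EEllHhBb=4 EEllHhbb=4 EEllhhBb=4 EEllhhbb=4 EeLLHhBb=8 EeLLHhbb=8 EeLLhhBb=8 EeLLhhbb=8 EeLlHhBb=16 EeLlHhbb=16 EeLlhhBb=16 EeLlhhbb=16 EellHhBb=8 EellHhbb=8 EellhhBb=8 Eellhhbb=8 eeLLHhBb=4 eeLLHhbb=4 eeLLhhBb=4 eeLLhhbb=4 eeLlHhBb=8 eeLlHhbb=8 eeLlhhBb=8 eeLlhhbb=8 eellHhBb=4 eellHhbb=4 eellhhBb=4 eellhhbb=4
EellHhBb hits 8/256; gcd=8; 8÷8/256÷8 = 1/32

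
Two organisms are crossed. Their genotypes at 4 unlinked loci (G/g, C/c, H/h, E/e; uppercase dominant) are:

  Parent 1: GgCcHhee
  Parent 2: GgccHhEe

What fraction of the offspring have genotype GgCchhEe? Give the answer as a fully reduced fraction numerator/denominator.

GgCcHhee gametes: GCHe×2, GChe×2, GcHe×2, Gche×2, gCHe×2, gChe×2, gcHe×2, gche×2
GgccHhEe gametes: GcHE×2, GcHe×2, GchE×2, Gche×2, gcHE×2, gcHe×2, gchE×2, gche×2
GgCcHhee×GgccHhEe grid (16·16=256): GGCcHHEe=4 GGCcHHee=4 GGCcHhEe=8 GGCcHhee=8 GGCchhEe=4 GGCchhee=4 GGccHHEe=4 GGccHHee=4 GGccHhEe=8 GGccHhee=8 GGcchhEe=4 GGcchhee=4 GgCcHHEe=8 GgCcHHee=8 GgCcHhEe=16 GgCcHhee=16 GgCchhEe=8 GgCchhee=8 GgccHHEe=8 GgccHHee=8 GgccHhEe=16 GgccHhee=16 GgcchhEe=8 Ggcchhee=8 ggCcHHEe=4 ggCcHHee=4 ggCcHhEe=8 ggCcHhee=8 ggCchhEe=4 ggCchhee=4 ggccHHEe=4 ggccHHee=4 ggccHhEe=8 ggccHhee=8 ggcchhEe=4 ggcchhee=4
GgCchhEe hits 8/256; gcd=8; 8÷8/256÷8 = 1/32

P(GgCchhEe) = 1/32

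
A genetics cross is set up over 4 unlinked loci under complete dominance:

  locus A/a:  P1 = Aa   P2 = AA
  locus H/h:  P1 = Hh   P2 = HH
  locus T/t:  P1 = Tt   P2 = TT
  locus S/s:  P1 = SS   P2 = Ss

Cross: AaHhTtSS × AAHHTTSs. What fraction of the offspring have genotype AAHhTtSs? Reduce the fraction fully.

AaHhTtSS gametes: AHTS×2, AHtS×2, AhTS×2, AhtS×2, aHTS×2, aHtS×2, ahTS×2, ahtS×2
AAHHTTSs gametes: AHTS×8, AHTs×8
AaHhTtSS×AAHHTTSs grid (16·16=256): AAHHTTSS=16 AAHHTTSs=16 AAHHTtSS=16 AAHHTtSs=16 AAHhTTSS=16 AAHhTTSs=16 AAHhTtSS=16 AAHhTtSs=16 AaHHTTSS=16 AaHHTTSs=16 AaHHTtSS=16 AaHHTtSs=16 AaHhTTSS=16 AaHhTTSs=16 AaHhTtSS=16 AaHhTtSs=16
AAHhTtSs hits 16/256; gcd=16; 16÷16/256÷16 = 1/16

P(AAHhTtSs) = 1/16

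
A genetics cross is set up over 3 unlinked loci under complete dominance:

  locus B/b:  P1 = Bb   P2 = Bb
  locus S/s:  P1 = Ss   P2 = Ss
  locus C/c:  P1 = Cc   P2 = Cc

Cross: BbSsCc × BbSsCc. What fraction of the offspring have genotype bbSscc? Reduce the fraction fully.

P(bbSscc) = 1/32

BbSsCc gametes: BSC×1, BSc×1, BsC×1, Bsc×1, bSC×1, bSc×1, bsC×1, bsc×1
BbSsCc gametes: BSC×1, BSc×1, BsC×1, Bsc×1, bSC×1, bSc×1, bsC×1, bsc×1
BbSsCc×BbSsCc grid (8·8=64): BBSSCC=1 BBSSCc=2 BBSScc=1 BBSsCC=2 BBSsCc=4 BBSscc=2 BBssCC=1 BBssCc=2 BBsscc=1 BbSSCC=2 BbSSCc=4 BbSScc=2 BbSsCC=4 BbSsCc=8 BbSscc=4 BbssCC=2 BbssCc=4 Bbsscc=2 bbSSCC=1 bbSSCc=2 bbSScc=1 bbSsCC=2 bbSsCc=4 bbSscc=2 bbssCC=1 bbssCc=2 bbsscc=1
bbSscc hits 2/64; gcd=2; 2÷2/64÷2 = 1/32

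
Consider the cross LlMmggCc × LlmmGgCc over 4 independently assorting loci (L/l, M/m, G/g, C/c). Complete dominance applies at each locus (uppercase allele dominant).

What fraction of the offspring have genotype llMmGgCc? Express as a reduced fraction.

P(llMmGgCc) = 1/32

LlMmggCc gametes: LMgC×2, LMgc×2, LmgC×2, Lmgc×2, lMgC×2, lMgc×2, lmgC×2, lmgc×2
LlmmGgCc gametes: LmGC×2, LmGc×2, LmgC×2, Lmgc×2, lmGC×2, lmGc×2, lmgC×2, lmgc×2
LlMmggCc×LlmmGgCc grid (16·16=256): LLMmGgCC=4 LLMmGgCc=8 LLMmGgcc=4 LLMmggCC=4 LLMmggCc=8 LLMmggcc=4 LLmmGgCC=4 LLmmGgCc=8 LLmmGgcc=4 LLmmggCC=4 LLmmggCc=8 LLmmggcc=4 LlMmGgCC=8 LlMmGgCc=16 LlMmGgcc=8 LlMmggCC=8 LlMmggCc=16 LlMmggcc=8 LlmmGgCC=8 LlmmGgCc=16 LlmmGgcc=8 LlmmggCC=8 LlmmggCc=16 Llmmggcc=8 llMmGgCC=4 llMmGgCc=8 llMmGgcc=4 llMmggCC=4 llMmggCc=8 llMmggcc=4 llmmGgCC=4 llmmGgCc=8 llmmGgcc=4 llmmggCC=4 llmmggCc=8 llmmggcc=4
llMmGgCc hits 8/256; gcd=8; 8÷8/256÷8 = 1/32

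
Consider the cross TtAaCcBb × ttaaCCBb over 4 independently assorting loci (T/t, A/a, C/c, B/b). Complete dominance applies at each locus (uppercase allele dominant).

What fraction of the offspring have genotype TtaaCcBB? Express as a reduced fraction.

TtAaCcBb gametes: TACB×1, TACb×1, TAcB×1, TAcb×1, TaCB×1, TaCb×1, TacB×1, Tacb×1, tACB×1, tACb×1, tAcB×1, tAcb×1, taCB×1, taCb×1, tacB×1, tacb×1
ttaaCCBb gametes: taCB×8, taCb×8
TtAaCcBb×ttaaCCBb grid (16·16=256): TtAaCCBB=8 TtAaCCBb=16 TtAaCCbb=8 TtAaCcBB=8 TtAaCcBb=16 TtAaCcbb=8 TtaaCCBB=8 TtaaCCBb=16 TtaaCCbb=8 TtaaCcBB=8 TtaaCcBb=16 TtaaCcbb=8 ttAaCCBB=8 ttAaCCBb=16 ttAaCCbb=8 ttAaCcBB=8 ttAaCcBb=16 ttAaCcbb=8 ttaaCCBB=8 ttaaCCBb=16 ttaaCCbb=8 ttaaCcBB=8 ttaaCcBb=16 ttaaCcbb=8
TtaaCcBB hits 8/256; gcd=8; 8÷8/256÷8 = 1/32

P(TtaaCcBB) = 1/32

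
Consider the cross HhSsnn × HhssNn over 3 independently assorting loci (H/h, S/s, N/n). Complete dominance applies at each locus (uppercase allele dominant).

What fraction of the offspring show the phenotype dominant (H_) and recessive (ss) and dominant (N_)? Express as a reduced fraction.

HhSsnn gametes: HSn×2, Hsn×2, hSn×2, hsn×2
HhssNn gametes: HsN×2, Hsn×2, hsN×2, hsn×2
HhSsnn×HhssNn grid (8·8=64): HHSsNn=4 HHSsnn=4 HHssNn=4 HHssnn=4 HhSsNn=8 HhSsnn=8 HhssNn=8 Hhssnn=8 hhSsNn=4 hhSsnn=4 hhssNn=4 hhssnn=4
H_ ss N_ hits 12/64; gcd=4; 12÷4/64÷4 = 3/16

P(H_ ss N_) = 3/16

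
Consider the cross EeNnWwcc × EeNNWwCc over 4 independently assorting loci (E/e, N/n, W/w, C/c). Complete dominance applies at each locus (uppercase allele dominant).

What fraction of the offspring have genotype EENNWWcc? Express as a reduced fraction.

P(EENNWWcc) = 1/64

EeNnWwcc gametes: ENWc×2, ENwc×2, EnWc×2, Enwc×2, eNWc×2, eNwc×2, enWc×2, enwc×2
EeNNWwCc gametes: ENWC×2, ENWc×2, ENwC×2, ENwc×2, eNWC×2, eNWc×2, eNwC×2, eNwc×2
EeNnWwcc×EeNNWwCc grid (16·16=256): EENNWWCc=4 EENNWWcc=4 EENNWwCc=8 EENNWwcc=8 EENNwwCc=4 EENNwwcc=4 EENnWWCc=4 EENnWWcc=4 EENnWwCc=8 EENnWwcc=8 EENnwwCc=4 EENnwwcc=4 EeNNWWCc=8 EeNNWWcc=8 EeNNWwCc=16 EeNNWwcc=16 EeNNwwCc=8 EeNNwwcc=8 EeNnWWCc=8 EeNnWWcc=8 EeNnWwCc=16 EeNnWwcc=16 EeNnwwCc=8 EeNnwwcc=8 eeNNWWCc=4 eeNNWWcc=4 eeNNWwCc=8 eeNNWwcc=8 eeNNwwCc=4 eeNNwwcc=4 eeNnWWCc=4 eeNnWWcc=4 eeNnWwCc=8 eeNnWwcc=8 eeNnwwCc=4 eeNnwwcc=4
EENNWWcc hits 4/256; gcd=4; 4÷4/256÷4 = 1/64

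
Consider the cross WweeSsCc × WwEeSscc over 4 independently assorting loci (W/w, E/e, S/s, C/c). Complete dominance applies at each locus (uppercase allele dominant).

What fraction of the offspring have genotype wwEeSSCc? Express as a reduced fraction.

WweeSsCc gametes: WeSC×2, WeSc×2, WesC×2, Wesc×2, weSC×2, weSc×2, wesC×2, wesc×2
WwEeSscc gametes: WESc×2, WEsc×2, WeSc×2, Wesc×2, wESc×2, wEsc×2, weSc×2, wesc×2
WweeSsCc×WwEeSscc grid (16·16=256): WWEeSSCc=4 WWEeSScc=4 WWEeSsCc=8 WWEeSscc=8 WWEessCc=4 WWEesscc=4 WWeeSSCc=4 WWeeSScc=4 WWeeSsCc=8 WWeeSscc=8 WWeessCc=4 WWeesscc=4 WwEeSSCc=8 WwEeSScc=8 WwEeSsCc=16 WwEeSscc=16 WwEessCc=8 WwEesscc=8 WweeSSCc=8 WweeSScc=8 WweeSsCc=16 WweeSscc=16 WweessCc=8 Wweesscc=8 wwEeSSCc=4 wwEeSScc=4 wwEeSsCc=8 wwEeSscc=8 wwEessCc=4 wwEesscc=4 wweeSSCc=4 wweeSScc=4 wweeSsCc=8 wweeSscc=8 wweessCc=4 wweesscc=4
wwEeSSCc hits 4/256; gcd=4; 4÷4/256÷4 = 1/64

P(wwEeSSCc) = 1/64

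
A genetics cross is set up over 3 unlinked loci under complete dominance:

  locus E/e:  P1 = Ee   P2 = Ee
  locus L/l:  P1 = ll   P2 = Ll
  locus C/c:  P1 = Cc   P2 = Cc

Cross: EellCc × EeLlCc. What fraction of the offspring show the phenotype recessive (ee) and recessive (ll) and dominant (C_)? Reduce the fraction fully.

P(ee ll C_) = 3/32

EellCc gametes: ElC×2, Elc×2, elC×2, elc×2
EeLlCc gametes: ELC×1, ELc×1, ElC×1, Elc×1, eLC×1, eLc×1, elC×1, elc×1
EellCc×EeLlCc grid (8·8=64): EELlCC=2 EELlCc=4 EELlcc=2 EEllCC=2 EEllCc=4 EEllcc=2 EeLlCC=4 EeLlCc=8 EeLlcc=4 EellCC=4 EellCc=8 Eellcc=4 eeLlCC=2 eeLlCc=4 eeLlcc=2 eellCC=2 eellCc=4 eellcc=2
ee ll C_ hits 6/64; gcd=2; 6÷2/64÷2 = 3/32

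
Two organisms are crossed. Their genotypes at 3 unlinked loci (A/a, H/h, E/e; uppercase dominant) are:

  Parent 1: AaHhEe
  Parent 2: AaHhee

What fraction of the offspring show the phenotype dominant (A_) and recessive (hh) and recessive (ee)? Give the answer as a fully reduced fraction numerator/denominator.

AaHhEe gametes: AHE×1, AHe×1, AhE×1, Ahe×1, aHE×1, aHe×1, ahE×1, ahe×1
AaHhee gametes: AHe×2, Ahe×2, aHe×2, ahe×2
AaHhEe×AaHhee grid (8·8=64): AAHHEe=2 AAHHee=2 AAHhEe=4 AAHhee=4 AAhhEe=2 AAhhee=2 AaHHEe=4 AaHHee=4 AaHhEe=8 AaHhee=8 AahhEe=4 Aahhee=4 aaHHEe=2 aaHHee=2 aaHhEe=4 aaHhee=4 aahhEe=2 aahhee=2
A_ hh ee hits 6/64; gcd=2; 6÷2/64÷2 = 3/32

P(A_ hh ee) = 3/32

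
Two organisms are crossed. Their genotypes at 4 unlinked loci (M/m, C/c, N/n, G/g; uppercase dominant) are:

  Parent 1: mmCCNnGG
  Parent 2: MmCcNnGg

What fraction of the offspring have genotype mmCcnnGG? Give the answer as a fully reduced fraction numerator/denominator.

P(mmCcnnGG) = 1/32

mmCCNnGG gametes: mCNG×8, mCnG×8
MmCcNnGg gametes: MCNG×1, MCNg×1, MCnG×1, MCng×1, McNG×1, McNg×1, McnG×1, Mcng×1, mCNG×1, mCNg×1, mCnG×1, mCng×1, mcNG×1, mcNg×1, mcnG×1, mcng×1
mmCCNnGG×MmCcNnGg grid (16·16=256): MmCCNNGG=8 MmCCNNGg=8 MmCCNnGG=16 MmCCNnGg=16 MmCCnnGG=8 MmCCnnGg=8 MmCcNNGG=8 MmCcNNGg=8 MmCcNnGG=16 MmCcNnGg=16 MmCcnnGG=8 MmCcnnGg=8 mmCCNNGG=8 mmCCNNGg=8 mmCCNnGG=16 mmCCNnGg=16 mmCCnnGG=8 mmCCnnGg=8 mmCcNNGG=8 mmCcNNGg=8 mmCcNnGG=16 mmCcNnGg=16 mmCcnnGG=8 mmCcnnGg=8
mmCcnnGG hits 8/256; gcd=8; 8÷8/256÷8 = 1/32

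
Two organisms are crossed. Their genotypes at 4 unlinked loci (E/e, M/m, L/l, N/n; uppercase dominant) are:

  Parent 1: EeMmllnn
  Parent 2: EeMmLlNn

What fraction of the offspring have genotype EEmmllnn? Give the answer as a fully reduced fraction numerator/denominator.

EeMmllnn gametes: EMln×4, Emln×4, eMln×4, emln×4
EeMmLlNn gametes: EMLN×1, EMLn×1, EMlN×1, EMln×1, EmLN×1, EmLn×1, EmlN×1, Emln×1, eMLN×1, eMLn×1, eMlN×1, eMln×1, emLN×1, emLn×1, emlN×1, emln×1
EeMmllnn×EeMmLlNn grid (16·16=256): EEMMLlNn=4 EEMMLlnn=4 EEMMllNn=4 EEMMllnn=4 EEMmLlNn=8 EEMmLlnn=8 EEMmllNn=8 EEMmllnn=8 EEmmLlNn=4 EEmmLlnn=4 EEmmllNn=4 EEmmllnn=4 EeMMLlNn=8 EeMMLlnn=8 EeMMllNn=8 EeMMllnn=8 EeMmLlNn=16 EeMmLlnn=16 EeMmllNn=16 EeMmllnn=16 EemmLlNn=8 EemmLlnn=8 EemmllNn=8 Eemmllnn=8 eeMMLlNn=4 eeMMLlnn=4 eeMMllNn=4 eeMMllnn=4 eeMmLlNn=8 eeMmLlnn=8 eeMmllNn=8 eeMmllnn=8 eemmLlNn=4 eemmLlnn=4 eemmllNn=4 eemmllnn=4
EEmmllnn hits 4/256; gcd=4; 4÷4/256÷4 = 1/64

P(EEmmllnn) = 1/64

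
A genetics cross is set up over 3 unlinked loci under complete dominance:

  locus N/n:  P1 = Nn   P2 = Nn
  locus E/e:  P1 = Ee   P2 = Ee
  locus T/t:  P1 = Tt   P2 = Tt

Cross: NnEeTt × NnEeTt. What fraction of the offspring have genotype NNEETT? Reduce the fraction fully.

NnEeTt gametes: NET×1, NEt×1, NeT×1, Net×1, nET×1, nEt×1, neT×1, net×1
NnEeTt gametes: NET×1, NEt×1, NeT×1, Net×1, nET×1, nEt×1, neT×1, net×1
NnEeTt×NnEeTt grid (8·8=64): NNEETT=1 NNEETt=2 NNEEtt=1 NNEeTT=2 NNEeTt=4 NNEett=2 NNeeTT=1 NNeeTt=2 NNeett=1 NnEETT=2 NnEETt=4 NnEEtt=2 NnEeTT=4 NnEeTt=8 NnEett=4 NneeTT=2 NneeTt=4 Nneett=2 nnEETT=1 nnEETt=2 nnEEtt=1 nnEeTT=2 nnEeTt=4 nnEett=2 nneeTT=1 nneeTt=2 nneett=1
NNEETT hits 1/64; gcd=1; 1÷1/64÷1 = 1/64

P(NNEETT) = 1/64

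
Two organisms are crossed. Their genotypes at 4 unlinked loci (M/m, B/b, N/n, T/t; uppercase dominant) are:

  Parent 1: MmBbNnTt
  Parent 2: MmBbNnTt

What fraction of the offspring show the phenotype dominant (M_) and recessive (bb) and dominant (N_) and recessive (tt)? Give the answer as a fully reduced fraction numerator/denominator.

MmBbNnTt gametes: MBNT×1, MBNt×1, MBnT×1, MBnt×1, MbNT×1, MbNt×1, MbnT×1, Mbnt×1, mBNT×1, mBNt×1, mBnT×1, mBnt×1, mbNT×1, mbNt×1, mbnT×1, mbnt×1
MmBbNnTt gametes: MBNT×1, MBNt×1, MBnT×1, MBnt×1, MbNT×1, MbNt×1, MbnT×1, Mbnt×1, mBNT×1, mBNt×1, mBnT×1, mBnt×1, mbNT×1, mbNt×1, mbnT×1, mbnt×1
MmBbNnTt×MmBbNnTt grid (16·16=256): MMBBNNTT=1 MMBBNNTt=2 MMBBNNtt=1 MMBBNnTT=2 MMBBNnTt=4 MMBBNntt=2 MMBBnnTT=1 MMBBnnTt=2 MMBBnntt=1 MMBbNNTT=2 MMBbNNTt=4 MMBbNNtt=2 MMBbNnTT=4 MMBbNnTt=8 MMBbNntt=4 MMBbnnTT=2 MMBbnnTt=4 MMBbnntt=2 MMbbNNTT=1 MMbbNNTt=2 MMbbNNtt=1 MMbbNnTT=2 MMbbNnTt=4 MMbbNntt=2 MMbbnnTT=1 MMbbnnTt=2 MMbbnntt=1 MmBBNNTT=2 MmBBNNTt=4 MmBBNNtt=2 MmBBNnTT=4 MmBBNnTt=8 MmBBNntt=4 MmBBnnTT=2 MmBBnnTt=4 MmBBnntt=2 MmBbNNTT=4 MmBbNNTt=8 MmBbNNtt=4 MmBbNnTT=8 MmBbNnTt=16 MmBbNntt=8 MmBbnnTT=4 MmBbnnTt=8 MmBbnntt=4 MmbbNNTT=2 MmbbNNTt=4 MmbbNNtt=2 MmbbNnTT=4 MmbbNnTt=8 MmbbNntt=4 MmbbnnTT=2 MmbbnnTt=4 Mmbbnntt=2 mmBBNNTT=1 mmBBNNTt=2 mmBBNNtt=1 mmBBNnTT=2 mmBBNnTt=4 mmBBNntt=2 mmBBnnTT=1 mmBBnnTt=2 mmBBnntt=1 mmBbNNTT=2 mmBbNNTt=4 mmBbNNtt=2 mmBbNnTT=4 mmBbNnTt=8 mmBbNntt=4 mmBbnnTT=2 mmBbnnTt=4 mmBbnntt=2 mmbbNNTT=1 mmbbNNTt=2 mmbbNNtt=1 mmbbNnTT=2 mmbbNnTt=4 mmbbNntt=2 mmbbnnTT=1 mmbbnnTt=2 mmbbnntt=1
M_ bb N_ tt hits 9/256; gcd=1; 9÷1/256÷1 = 9/256

P(M_ bb N_ tt) = 9/256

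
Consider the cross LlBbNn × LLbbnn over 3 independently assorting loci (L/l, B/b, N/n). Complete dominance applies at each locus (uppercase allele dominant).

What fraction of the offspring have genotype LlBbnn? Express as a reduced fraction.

P(LlBbnn) = 1/8

LlBbNn gametes: LBN×1, LBn×1, LbN×1, Lbn×1, lBN×1, lBn×1, lbN×1, lbn×1
LLbbnn gametes: Lbn×8
LlBbNn×LLbbnn grid (8·8=64): LLBbNn=8 LLBbnn=8 LLbbNn=8 LLbbnn=8 LlBbNn=8 LlBbnn=8 LlbbNn=8 Llbbnn=8
LlBbnn hits 8/64; gcd=8; 8÷8/64÷8 = 1/8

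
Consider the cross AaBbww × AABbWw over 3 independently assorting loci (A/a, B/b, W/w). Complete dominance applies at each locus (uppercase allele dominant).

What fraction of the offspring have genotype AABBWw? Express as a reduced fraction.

AaBbww gametes: ABw×2, Abw×2, aBw×2, abw×2
AABbWw gametes: ABW×2, ABw×2, AbW×2, Abw×2
AaBbww×AABbWw grid (8·8=64): AABBWw=4 AABBww=4 AABbWw=8 AABbww=8 AAbbWw=4 AAbbww=4 AaBBWw=4 AaBBww=4 AaBbWw=8 AaBbww=8 AabbWw=4 Aabbww=4
AABBWw hits 4/64; gcd=4; 4÷4/64÷4 = 1/16

P(AABBWw) = 1/16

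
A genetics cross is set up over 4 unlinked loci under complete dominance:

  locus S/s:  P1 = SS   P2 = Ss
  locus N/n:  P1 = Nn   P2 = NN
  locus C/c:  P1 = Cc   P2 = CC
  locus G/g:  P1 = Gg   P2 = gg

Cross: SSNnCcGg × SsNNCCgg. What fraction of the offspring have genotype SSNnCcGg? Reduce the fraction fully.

SSNnCcGg gametes: SNCG×2, SNCg×2, SNcG×2, SNcg×2, SnCG×2, SnCg×2, SncG×2, Sncg×2
SsNNCCgg gametes: SNCg×8, sNCg×8
SSNnCcGg×SsNNCCgg grid (16·16=256): SSNNCCGg=16 SSNNCCgg=16 SSNNCcGg=16 SSNNCcgg=16 SSNnCCGg=16 SSNnCCgg=16 SSNnCcGg=16 SSNnCcgg=16 SsNNCCGg=16 SsNNCCgg=16 SsNNCcGg=16 SsNNCcgg=16 SsNnCCGg=16 SsNnCCgg=16 SsNnCcGg=16 SsNnCcgg=16
SSNnCcGg hits 16/256; gcd=16; 16÷16/256÷16 = 1/16

P(SSNnCcGg) = 1/16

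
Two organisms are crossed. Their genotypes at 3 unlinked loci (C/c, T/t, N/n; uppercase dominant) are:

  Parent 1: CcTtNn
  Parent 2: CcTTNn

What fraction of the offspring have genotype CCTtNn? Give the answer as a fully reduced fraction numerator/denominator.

CcTtNn gametes: CTN×1, CTn×1, CtN×1, Ctn×1, cTN×1, cTn×1, ctN×1, ctn×1
CcTTNn gametes: CTN×2, CTn×2, cTN×2, cTn×2
CcTtNn×CcTTNn grid (8·8=64): CCTTNN=2 CCTTNn=4 CCTTnn=2 CCTtNN=2 CCTtNn=4 CCTtnn=2 CcTTNN=4 CcTTNn=8 CcTTnn=4 CcTtNN=4 CcTtNn=8 CcTtnn=4 ccTTNN=2 ccTTNn=4 ccTTnn=2 ccTtNN=2 ccTtNn=4 ccTtnn=2
CCTtNn hits 4/64; gcd=4; 4÷4/64÷4 = 1/16

P(CCTtNn) = 1/16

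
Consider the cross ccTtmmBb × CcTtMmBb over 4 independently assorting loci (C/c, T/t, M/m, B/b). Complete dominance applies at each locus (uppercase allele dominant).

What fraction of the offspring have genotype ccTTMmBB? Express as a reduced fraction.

ccTtmmBb gametes: cTmB×4, cTmb×4, ctmB×4, ctmb×4
CcTtMmBb gametes: CTMB×1, CTMb×1, CTmB×1, CTmb×1, CtMB×1, CtMb×1, CtmB×1, Ctmb×1, cTMB×1, cTMb×1, cTmB×1, cTmb×1, ctMB×1, ctMb×1, ctmB×1, ctmb×1
ccTtmmBb×CcTtMmBb grid (16·16=256): CcTTMmBB=4 CcTTMmBb=8 CcTTMmbb=4 CcTTmmBB=4 CcTTmmBb=8 CcTTmmbb=4 CcTtMmBB=8 CcTtMmBb=16 CcTtMmbb=8 CcTtmmBB=8 CcTtmmBb=16 CcTtmmbb=8 CcttMmBB=4 CcttMmBb=8 CcttMmbb=4 CcttmmBB=4 CcttmmBb=8 Ccttmmbb=4 ccTTMmBB=4 ccTTMmBb=8 ccTTMmbb=4 ccTTmmBB=4 ccTTmmBb=8 ccTTmmbb=4 ccTtMmBB=8 ccTtMmBb=16 ccTtMmbb=8 ccTtmmBB=8 ccTtmmBb=16 ccTtmmbb=8 ccttMmBB=4 ccttMmBb=8 ccttMmbb=4 ccttmmBB=4 ccttmmBb=8 ccttmmbb=4
ccTTMmBB hits 4/256; gcd=4; 4÷4/256÷4 = 1/64

P(ccTTMmBB) = 1/64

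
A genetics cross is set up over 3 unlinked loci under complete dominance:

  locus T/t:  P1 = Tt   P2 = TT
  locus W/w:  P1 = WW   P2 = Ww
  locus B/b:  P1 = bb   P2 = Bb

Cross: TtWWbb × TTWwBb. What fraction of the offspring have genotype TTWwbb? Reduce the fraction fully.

TtWWbb gametes: TWb×4, tWb×4
TTWwBb gametes: TWB×2, TWb×2, TwB×2, Twb×2
TtWWbb×TTWwBb grid (8·8=64): TTWWBb=8 TTWWbb=8 TTWwBb=8 TTWwbb=8 TtWWBb=8 TtWWbb=8 TtWwBb=8 TtWwbb=8
TTWwbb hits 8/64; gcd=8; 8÷8/64÷8 = 1/8

P(TTWwbb) = 1/8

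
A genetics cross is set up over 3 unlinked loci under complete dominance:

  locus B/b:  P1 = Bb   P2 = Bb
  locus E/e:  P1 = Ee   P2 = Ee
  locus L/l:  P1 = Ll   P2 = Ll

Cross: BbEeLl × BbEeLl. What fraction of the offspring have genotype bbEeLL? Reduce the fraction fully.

P(bbEeLL) = 1/32

BbEeLl gametes: BEL×1, BEl×1, BeL×1, Bel×1, bEL×1, bEl×1, beL×1, bel×1
BbEeLl gametes: BEL×1, BEl×1, BeL×1, Bel×1, bEL×1, bEl×1, beL×1, bel×1
BbEeLl×BbEeLl grid (8·8=64): BBEELL=1 BBEELl=2 BBEEll=1 BBEeLL=2 BBEeLl=4 BBEell=2 BBeeLL=1 BBeeLl=2 BBeell=1 BbEELL=2 BbEELl=4 BbEEll=2 BbEeLL=4 BbEeLl=8 BbEell=4 BbeeLL=2 BbeeLl=4 Bbeell=2 bbEELL=1 bbEELl=2 bbEEll=1 bbEeLL=2 bbEeLl=4 bbEell=2 bbeeLL=1 bbeeLl=2 bbeell=1
bbEeLL hits 2/64; gcd=2; 2÷2/64÷2 = 1/32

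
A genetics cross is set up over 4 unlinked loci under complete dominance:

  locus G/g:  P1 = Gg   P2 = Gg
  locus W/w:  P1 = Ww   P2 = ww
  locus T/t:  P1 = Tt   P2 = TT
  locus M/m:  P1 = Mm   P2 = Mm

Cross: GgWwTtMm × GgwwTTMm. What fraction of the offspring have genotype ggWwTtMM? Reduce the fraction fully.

GgWwTtMm gametes: GWTM×1, GWTm×1, GWtM×1, GWtm×1, GwTM×1, GwTm×1, GwtM×1, Gwtm×1, gWTM×1, gWTm×1, gWtM×1, gWtm×1, gwTM×1, gwTm×1, gwtM×1, gwtm×1
GgwwTTMm gametes: GwTM×4, GwTm×4, gwTM×4, gwTm×4
GgWwTtMm×GgwwTTMm grid (16·16=256): GGWwTTMM=4 GGWwTTMm=8 GGWwTTmm=4 GGWwTtMM=4 GGWwTtMm=8 GGWwTtmm=4 GGwwTTMM=4 GGwwTTMm=8 GGwwTTmm=4 GGwwTtMM=4 GGwwTtMm=8 GGwwTtmm=4 GgWwTTMM=8 GgWwTTMm=16 GgWwTTmm=8 GgWwTtMM=8 GgWwTtMm=16 GgWwTtmm=8 GgwwTTMM=8 GgwwTTMm=16 GgwwTTmm=8 GgwwTtMM=8 GgwwTtMm=16 GgwwTtmm=8 ggWwTTMM=4 ggWwTTMm=8 ggWwTTmm=4 ggWwTtMM=4 ggWwTtMm=8 ggWwTtmm=4 ggwwTTMM=4 ggwwTTMm=8 ggwwTTmm=4 ggwwTtMM=4 ggwwTtMm=8 ggwwTtmm=4
ggWwTtMM hits 4/256; gcd=4; 4÷4/256÷4 = 1/64

P(ggWwTtMM) = 1/64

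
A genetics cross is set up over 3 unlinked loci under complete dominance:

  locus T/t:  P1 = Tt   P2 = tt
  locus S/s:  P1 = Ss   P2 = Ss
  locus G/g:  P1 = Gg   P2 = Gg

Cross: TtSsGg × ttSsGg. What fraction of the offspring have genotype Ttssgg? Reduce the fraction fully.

P(Ttssgg) = 1/32

TtSsGg gametes: TSG×1, TSg×1, TsG×1, Tsg×1, tSG×1, tSg×1, tsG×1, tsg×1
ttSsGg gametes: tSG×2, tSg×2, tsG×2, tsg×2
TtSsGg×ttSsGg grid (8·8=64): TtSSGG=2 TtSSGg=4 TtSSgg=2 TtSsGG=4 TtSsGg=8 TtSsgg=4 TtssGG=2 TtssGg=4 Ttssgg=2 ttSSGG=2 ttSSGg=4 ttSSgg=2 ttSsGG=4 ttSsGg=8 ttSsgg=4 ttssGG=2 ttssGg=4 ttssgg=2
Ttssgg hits 2/64; gcd=2; 2÷2/64÷2 = 1/32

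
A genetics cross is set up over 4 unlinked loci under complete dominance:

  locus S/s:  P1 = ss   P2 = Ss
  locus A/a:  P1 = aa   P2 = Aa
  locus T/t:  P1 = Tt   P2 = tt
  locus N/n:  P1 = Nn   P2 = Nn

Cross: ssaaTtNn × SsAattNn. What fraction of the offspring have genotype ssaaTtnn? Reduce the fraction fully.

ssaaTtNn gametes: saTN×4, saTn×4, satN×4, satn×4
SsAattNn gametes: SAtN×2, SAtn×2, SatN×2, Satn×2, sAtN×2, sAtn×2, satN×2, satn×2
ssaaTtNn×SsAattNn grid (16·16=256): SsAaTtNN=8 SsAaTtNn=16 SsAaTtnn=8 SsAattNN=8 SsAattNn=16 SsAattnn=8 SsaaTtNN=8 SsaaTtNn=16 SsaaTtnn=8 SsaattNN=8 SsaattNn=16 Ssaattnn=8 ssAaTtNN=8 ssAaTtNn=16 ssAaTtnn=8 ssAattNN=8 ssAattNn=16 ssAattnn=8 ssaaTtNN=8 ssaaTtNn=16 ssaaTtnn=8 ssaattNN=8 ssaattNn=16 ssaattnn=8
ssaaTtnn hits 8/256; gcd=8; 8÷8/256÷8 = 1/32

P(ssaaTtnn) = 1/32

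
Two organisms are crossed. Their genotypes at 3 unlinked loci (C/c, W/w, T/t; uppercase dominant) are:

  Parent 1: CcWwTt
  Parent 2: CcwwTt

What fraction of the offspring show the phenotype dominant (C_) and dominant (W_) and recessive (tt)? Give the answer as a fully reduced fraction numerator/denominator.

CcWwTt gametes: CWT×1, CWt×1, CwT×1, Cwt×1, cWT×1, cWt×1, cwT×1, cwt×1
CcwwTt gametes: CwT×2, Cwt×2, cwT×2, cwt×2
CcWwTt×CcwwTt grid (8·8=64): CCWwTT=2 CCWwTt=4 CCWwtt=2 CCwwTT=2 CCwwTt=4 CCwwtt=2 CcWwTT=4 CcWwTt=8 CcWwtt=4 CcwwTT=4 CcwwTt=8 Ccwwtt=4 ccWwTT=2 ccWwTt=4 ccWwtt=2 ccwwTT=2 ccwwTt=4 ccwwtt=2
C_ W_ tt hits 6/64; gcd=2; 6÷2/64÷2 = 3/32

P(C_ W_ tt) = 3/32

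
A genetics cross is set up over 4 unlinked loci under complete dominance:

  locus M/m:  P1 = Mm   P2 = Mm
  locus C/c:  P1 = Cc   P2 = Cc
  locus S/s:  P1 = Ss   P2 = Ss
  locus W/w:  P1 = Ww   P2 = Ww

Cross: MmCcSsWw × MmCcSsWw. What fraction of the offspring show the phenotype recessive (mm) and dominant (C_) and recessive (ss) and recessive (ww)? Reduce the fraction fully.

P(mm C_ ss ww) = 3/256

MmCcSsWw gametes: MCSW×1, MCSw×1, MCsW×1, MCsw×1, McSW×1, McSw×1, McsW×1, Mcsw×1, mCSW×1, mCSw×1, mCsW×1, mCsw×1, mcSW×1, mcSw×1, mcsW×1, mcsw×1
MmCcSsWw gametes: MCSW×1, MCSw×1, MCsW×1, MCsw×1, McSW×1, McSw×1, McsW×1, Mcsw×1, mCSW×1, mCSw×1, mCsW×1, mCsw×1, mcSW×1, mcSw×1, mcsW×1, mcsw×1
MmCcSsWw×MmCcSsWw grid (16·16=256): MMCCSSWW=1 MMCCSSWw=2 MMCCSSww=1 MMCCSsWW=2 MMCCSsWw=4 MMCCSsww=2 MMCCssWW=1 MMCCssWw=2 MMCCssww=1 MMCcSSWW=2 MMCcSSWw=4 MMCcSSww=2 MMCcSsWW=4 MMCcSsWw=8 MMCcSsww=4 MMCcssWW=2 MMCcssWw=4 MMCcssww=2 MMccSSWW=1 MMccSSWw=2 MMccSSww=1 MMccSsWW=2 MMccSsWw=4 MMccSsww=2 MMccssWW=1 MMccssWw=2 MMccssww=1 MmCCSSWW=2 MmCCSSWw=4 MmCCSSww=2 MmCCSsWW=4 MmCCSsWw=8 MmCCSsww=4 MmCCssWW=2 MmCCssWw=4 MmCCssww=2 MmCcSSWW=4 MmCcSSWw=8 MmCcSSww=4 MmCcSsWW=8 MmCcSsWw=16 MmCcSsww=8 MmCcssWW=4 MmCcssWw=8 MmCcssww=4 MmccSSWW=2 MmccSSWw=4 MmccSSww=2 MmccSsWW=4 MmccSsWw=8 MmccSsww=4 MmccssWW=2 MmccssWw=4 Mmccssww=2 mmCCSSWW=1 mmCCSSWw=2 mmCCSSww=1 mmCCSsWW=2 mmCCSsWw=4 mmCCSsww=2 mmCCssWW=1 mmCCssWw=2 mmCCssww=1 mmCcSSWW=2 mmCcSSWw=4 mmCcSSww=2 mmCcSsWW=4 mmCcSsWw=8 mmCcSsww=4 mmCcssWW=2 mmCcssWw=4 mmCcssww=2 mmccSSWW=1 mmccSSWw=2 mmccSSww=1 mmccSsWW=2 mmccSsWw=4 mmccSsww=2 mmccssWW=1 mmccssWw=2 mmccssww=1
mm C_ ss ww hits 3/256; gcd=1; 3÷1/256÷1 = 3/256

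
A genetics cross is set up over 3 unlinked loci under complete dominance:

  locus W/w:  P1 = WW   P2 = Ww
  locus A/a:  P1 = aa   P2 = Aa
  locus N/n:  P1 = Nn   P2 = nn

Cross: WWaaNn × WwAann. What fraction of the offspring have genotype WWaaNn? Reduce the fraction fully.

WWaaNn gametes: WaN×4, Wan×4
WwAann gametes: WAn×2, Wan×2, wAn×2, wan×2
WWaaNn×WwAann grid (8·8=64): WWAaNn=8 WWAann=8 WWaaNn=8 WWaann=8 WwAaNn=8 WwAann=8 WwaaNn=8 Wwaann=8
WWaaNn hits 8/64; gcd=8; 8÷8/64÷8 = 1/8

P(WWaaNn) = 1/8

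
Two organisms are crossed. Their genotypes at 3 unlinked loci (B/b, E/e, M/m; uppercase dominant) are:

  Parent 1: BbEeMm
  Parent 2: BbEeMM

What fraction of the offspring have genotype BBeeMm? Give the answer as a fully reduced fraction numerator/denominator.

P(BBeeMm) = 1/32

BbEeMm gametes: BEM×1, BEm×1, BeM×1, Bem×1, bEM×1, bEm×1, beM×1, bem×1
BbEeMM gametes: BEM×2, BeM×2, bEM×2, beM×2
BbEeMm×BbEeMM grid (8·8=64): BBEEMM=2 BBEEMm=2 BBEeMM=4 BBEeMm=4 BBeeMM=2 BBeeMm=2 BbEEMM=4 BbEEMm=4 BbEeMM=8 BbEeMm=8 BbeeMM=4 BbeeMm=4 bbEEMM=2 bbEEMm=2 bbEeMM=4 bbEeMm=4 bbeeMM=2 bbeeMm=2
BBeeMm hits 2/64; gcd=2; 2÷2/64÷2 = 1/32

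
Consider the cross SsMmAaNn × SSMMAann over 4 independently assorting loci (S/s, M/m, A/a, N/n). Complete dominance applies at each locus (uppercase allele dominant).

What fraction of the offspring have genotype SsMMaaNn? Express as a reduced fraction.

SsMmAaNn gametes: SMAN×1, SMAn×1, SMaN×1, SMan×1, SmAN×1, SmAn×1, SmaN×1, Sman×1, sMAN×1, sMAn×1, sMaN×1, sMan×1, smAN×1, smAn×1, smaN×1, sman×1
SSMMAann gametes: SMAn×8, SMan×8
SsMmAaNn×SSMMAann grid (16·16=256): SSMMAANn=8 SSMMAAnn=8 SSMMAaNn=16 SSMMAann=16 SSMMaaNn=8 SSMMaann=8 SSMmAANn=8 SSMmAAnn=8 SSMmAaNn=16 SSMmAann=16 SSMmaaNn=8 SSMmaann=8 SsMMAANn=8 SsMMAAnn=8 SsMMAaNn=16 SsMMAann=16 SsMMaaNn=8 SsMMaann=8 SsMmAANn=8 SsMmAAnn=8 SsMmAaNn=16 SsMmAann=16 SsMmaaNn=8 SsMmaann=8
SsMMaaNn hits 8/256; gcd=8; 8÷8/256÷8 = 1/32

P(SsMMaaNn) = 1/32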